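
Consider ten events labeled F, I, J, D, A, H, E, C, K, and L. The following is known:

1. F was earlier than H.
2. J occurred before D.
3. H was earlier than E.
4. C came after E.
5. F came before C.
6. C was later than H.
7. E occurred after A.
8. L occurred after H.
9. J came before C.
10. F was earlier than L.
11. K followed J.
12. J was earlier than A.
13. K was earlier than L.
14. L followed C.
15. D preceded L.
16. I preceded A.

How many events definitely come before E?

Directly stated before E: A and H.
F reaches E via F → H → E.
I reaches E via I → A → E.
J reaches E via J → A → E.
No chain forces D (or any of the others) ahead of E.
That's A, F, H, I, and J — 5 in all.

5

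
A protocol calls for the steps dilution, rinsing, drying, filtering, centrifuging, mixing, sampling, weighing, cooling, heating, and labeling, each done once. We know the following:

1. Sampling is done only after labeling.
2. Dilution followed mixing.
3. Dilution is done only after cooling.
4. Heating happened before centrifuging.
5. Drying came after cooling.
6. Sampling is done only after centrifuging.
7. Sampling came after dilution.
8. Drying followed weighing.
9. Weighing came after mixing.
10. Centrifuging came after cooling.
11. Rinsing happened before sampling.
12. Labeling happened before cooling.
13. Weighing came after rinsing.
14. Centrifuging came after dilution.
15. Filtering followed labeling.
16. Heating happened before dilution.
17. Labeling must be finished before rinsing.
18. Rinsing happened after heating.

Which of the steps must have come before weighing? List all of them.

Directly stated before weighing: mixing and rinsing.
Heating reaches weighing via heating → rinsing → weighing.
Labeling reaches weighing via labeling → rinsing → weighing.
No chain forces sampling (or any of the others) ahead of weighing.

heating, labeling, mixing, rinsing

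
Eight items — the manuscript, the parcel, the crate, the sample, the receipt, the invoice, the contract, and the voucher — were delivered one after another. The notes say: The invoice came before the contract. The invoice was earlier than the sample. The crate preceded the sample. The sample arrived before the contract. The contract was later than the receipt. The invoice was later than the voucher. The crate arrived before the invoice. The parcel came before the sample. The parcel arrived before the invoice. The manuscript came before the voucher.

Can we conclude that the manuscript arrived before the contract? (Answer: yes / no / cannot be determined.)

yes

Chain the constraints: the manuscript → the voucher → the invoice → the contract. Each link is directly stated, so the manuscript comes before the contract.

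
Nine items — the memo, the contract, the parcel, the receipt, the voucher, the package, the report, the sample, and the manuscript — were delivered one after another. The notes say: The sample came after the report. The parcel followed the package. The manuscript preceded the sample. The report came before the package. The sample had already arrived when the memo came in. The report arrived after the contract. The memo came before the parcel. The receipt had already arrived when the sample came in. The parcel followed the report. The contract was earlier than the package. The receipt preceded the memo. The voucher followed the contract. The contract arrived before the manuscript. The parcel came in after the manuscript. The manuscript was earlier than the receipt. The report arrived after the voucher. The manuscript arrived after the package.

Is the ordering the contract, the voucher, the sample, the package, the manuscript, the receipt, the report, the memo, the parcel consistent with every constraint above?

The constraints require the manuscript before the sample, but in the proposed sequence the sample appears ahead of the manuscript. That one violation is enough.

no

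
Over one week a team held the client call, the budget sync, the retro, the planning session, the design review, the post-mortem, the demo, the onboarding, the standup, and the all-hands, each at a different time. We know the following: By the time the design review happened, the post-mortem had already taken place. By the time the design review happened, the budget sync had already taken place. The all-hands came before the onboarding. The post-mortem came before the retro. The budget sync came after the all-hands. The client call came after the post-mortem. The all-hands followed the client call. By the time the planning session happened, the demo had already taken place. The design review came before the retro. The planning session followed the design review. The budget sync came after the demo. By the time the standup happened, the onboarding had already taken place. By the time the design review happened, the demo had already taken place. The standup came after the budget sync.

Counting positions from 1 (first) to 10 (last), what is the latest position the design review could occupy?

The design review must come before the planning session and the retro — 2 meetings forced after it.
Everything else can be placed before the design review in some valid order, so the design review can sit as late as position 10 − 2 = 8.

8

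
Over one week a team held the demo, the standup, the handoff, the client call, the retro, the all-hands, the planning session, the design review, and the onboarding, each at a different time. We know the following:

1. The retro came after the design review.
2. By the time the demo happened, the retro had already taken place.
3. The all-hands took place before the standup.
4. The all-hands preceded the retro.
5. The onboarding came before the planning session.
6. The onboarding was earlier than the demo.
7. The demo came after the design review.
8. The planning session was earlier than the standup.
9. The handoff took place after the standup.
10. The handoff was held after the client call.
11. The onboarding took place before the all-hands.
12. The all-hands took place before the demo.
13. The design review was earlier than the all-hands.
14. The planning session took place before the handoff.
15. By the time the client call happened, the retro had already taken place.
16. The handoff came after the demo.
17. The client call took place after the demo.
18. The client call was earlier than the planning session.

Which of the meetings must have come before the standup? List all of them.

the all-hands, the client call, the demo, the design review, the onboarding, the planning session, the retro

Directly stated before the standup: the all-hands and the planning session.
The client call reaches the standup via the client call → the planning session → the standup.
The demo reaches the standup via the demo → the client call → the planning session → the standup.
The design review reaches the standup via the design review → the all-hands → the standup.
Likewise the onboarding and the retro each reach the standup by chaining the stated constraints.
No chain forces the handoff ahead of the standup.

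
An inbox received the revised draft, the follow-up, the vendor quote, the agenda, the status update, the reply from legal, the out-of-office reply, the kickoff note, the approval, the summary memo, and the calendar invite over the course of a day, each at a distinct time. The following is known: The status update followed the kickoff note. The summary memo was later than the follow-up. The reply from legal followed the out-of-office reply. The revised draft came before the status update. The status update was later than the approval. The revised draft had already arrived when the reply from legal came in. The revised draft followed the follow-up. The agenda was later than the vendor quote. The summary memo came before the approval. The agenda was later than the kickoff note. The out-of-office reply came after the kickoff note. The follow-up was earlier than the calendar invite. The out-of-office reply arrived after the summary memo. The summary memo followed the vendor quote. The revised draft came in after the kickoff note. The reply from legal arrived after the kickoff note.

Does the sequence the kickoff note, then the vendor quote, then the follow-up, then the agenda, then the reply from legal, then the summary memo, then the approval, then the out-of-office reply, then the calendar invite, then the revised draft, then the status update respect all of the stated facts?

The constraints require the revised draft before the reply from legal, but in the proposed sequence the reply from legal appears ahead of the revised draft. That one violation is enough.

no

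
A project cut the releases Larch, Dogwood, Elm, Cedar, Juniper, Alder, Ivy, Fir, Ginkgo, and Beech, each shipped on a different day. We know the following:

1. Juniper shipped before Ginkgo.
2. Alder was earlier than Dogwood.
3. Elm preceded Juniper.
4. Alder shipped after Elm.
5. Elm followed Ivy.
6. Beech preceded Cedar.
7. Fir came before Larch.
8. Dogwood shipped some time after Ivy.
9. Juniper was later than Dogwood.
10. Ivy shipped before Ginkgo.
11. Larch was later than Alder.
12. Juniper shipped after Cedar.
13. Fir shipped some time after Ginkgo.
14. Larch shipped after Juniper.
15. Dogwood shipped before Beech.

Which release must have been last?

Larch

Every other release has a chain of constraints placing it before Larch, so Larch is last.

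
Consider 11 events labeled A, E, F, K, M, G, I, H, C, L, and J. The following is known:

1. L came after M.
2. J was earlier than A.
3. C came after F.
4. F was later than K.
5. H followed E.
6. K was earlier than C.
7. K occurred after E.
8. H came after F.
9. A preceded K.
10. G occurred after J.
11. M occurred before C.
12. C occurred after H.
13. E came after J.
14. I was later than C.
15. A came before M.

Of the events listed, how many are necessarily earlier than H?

5

Directly stated before H: E and F.
A reaches H via A → K → F → H.
J reaches H via J → E → H.
K reaches H via K → F → H.
That's A, E, F, J, and K — 5 in all.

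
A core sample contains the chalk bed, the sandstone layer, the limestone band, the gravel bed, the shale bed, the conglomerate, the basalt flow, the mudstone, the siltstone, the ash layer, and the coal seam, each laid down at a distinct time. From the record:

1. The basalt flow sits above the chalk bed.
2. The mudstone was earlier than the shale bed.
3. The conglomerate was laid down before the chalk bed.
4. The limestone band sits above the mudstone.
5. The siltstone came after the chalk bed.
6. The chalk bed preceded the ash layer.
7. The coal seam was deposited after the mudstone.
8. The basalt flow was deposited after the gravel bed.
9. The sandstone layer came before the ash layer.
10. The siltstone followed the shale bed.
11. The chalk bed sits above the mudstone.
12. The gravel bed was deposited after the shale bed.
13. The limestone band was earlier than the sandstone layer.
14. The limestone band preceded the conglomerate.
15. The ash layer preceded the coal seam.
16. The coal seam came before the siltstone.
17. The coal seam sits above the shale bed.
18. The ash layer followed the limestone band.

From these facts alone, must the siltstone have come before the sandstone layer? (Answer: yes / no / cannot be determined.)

Tracing the constraints gives the sandstone layer → the ash layer → the coal seam → the siltstone, so the sandstone layer must come before the siltstone.
That means the siltstone cannot be before the sandstone layer.

no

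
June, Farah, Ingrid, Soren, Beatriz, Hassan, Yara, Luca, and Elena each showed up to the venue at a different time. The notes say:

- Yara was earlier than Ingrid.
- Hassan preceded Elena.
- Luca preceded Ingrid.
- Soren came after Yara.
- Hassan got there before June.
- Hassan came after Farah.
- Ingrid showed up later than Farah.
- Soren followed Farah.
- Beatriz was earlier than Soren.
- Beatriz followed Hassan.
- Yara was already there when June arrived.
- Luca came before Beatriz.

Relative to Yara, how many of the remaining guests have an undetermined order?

Forced after Yara: Ingrid, June, and Soren.
That leaves Beatriz, Elena, Farah, Hassan, and Luca with no forced order relative to Yara — 5.

5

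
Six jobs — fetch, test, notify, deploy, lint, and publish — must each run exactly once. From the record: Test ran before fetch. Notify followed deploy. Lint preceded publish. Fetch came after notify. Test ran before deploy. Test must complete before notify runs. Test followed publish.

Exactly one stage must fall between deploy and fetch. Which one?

Tracing the constraints gives deploy → notify → fetch, so notify sits after deploy and before fetch.
No other stage is forced both after deploy and before fetch.

notify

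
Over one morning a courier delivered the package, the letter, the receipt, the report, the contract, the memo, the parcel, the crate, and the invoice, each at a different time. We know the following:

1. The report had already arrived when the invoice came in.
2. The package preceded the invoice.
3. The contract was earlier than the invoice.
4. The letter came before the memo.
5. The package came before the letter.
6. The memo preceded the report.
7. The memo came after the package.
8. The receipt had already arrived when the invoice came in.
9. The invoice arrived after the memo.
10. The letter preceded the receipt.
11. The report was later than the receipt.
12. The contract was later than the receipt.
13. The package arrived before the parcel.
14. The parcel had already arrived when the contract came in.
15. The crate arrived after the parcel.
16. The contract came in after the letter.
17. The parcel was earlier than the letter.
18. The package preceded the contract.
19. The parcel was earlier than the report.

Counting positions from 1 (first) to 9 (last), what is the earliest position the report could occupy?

6

The letter, the memo, the package, the parcel, and the receipt must all come before the report — 5 forced predecessors.
Nothing else is forced ahead of the report, so its earliest slot is position 5 + 1 = 6.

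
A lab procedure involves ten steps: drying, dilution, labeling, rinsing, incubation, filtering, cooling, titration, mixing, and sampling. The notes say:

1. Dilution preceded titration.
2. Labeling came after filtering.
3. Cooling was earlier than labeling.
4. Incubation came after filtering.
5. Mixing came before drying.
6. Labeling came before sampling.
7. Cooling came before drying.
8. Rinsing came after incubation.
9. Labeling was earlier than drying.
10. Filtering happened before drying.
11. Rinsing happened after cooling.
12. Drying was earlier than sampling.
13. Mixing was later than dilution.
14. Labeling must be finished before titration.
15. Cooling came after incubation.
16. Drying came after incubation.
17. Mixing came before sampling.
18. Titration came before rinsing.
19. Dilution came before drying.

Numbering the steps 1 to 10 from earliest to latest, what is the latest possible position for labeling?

Labeling must come before drying, rinsing, sampling, and titration — 4 steps forced after it.
Everything else can be placed before labeling in some valid order, so labeling can sit as late as position 10 − 4 = 6.

6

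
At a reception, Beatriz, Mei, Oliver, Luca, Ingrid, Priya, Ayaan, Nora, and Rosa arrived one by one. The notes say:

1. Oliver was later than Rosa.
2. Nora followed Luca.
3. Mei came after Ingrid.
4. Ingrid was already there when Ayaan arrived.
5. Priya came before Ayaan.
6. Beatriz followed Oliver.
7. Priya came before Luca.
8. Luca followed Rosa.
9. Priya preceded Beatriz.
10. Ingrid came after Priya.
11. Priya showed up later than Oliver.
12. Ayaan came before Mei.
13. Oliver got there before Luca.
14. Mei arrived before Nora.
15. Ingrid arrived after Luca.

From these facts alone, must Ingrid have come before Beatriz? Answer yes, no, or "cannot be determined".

No chain of stated constraints runs from Ingrid to Beatriz, and none runs from Beatriz to Ingrid either.
So the relative order of Ingrid and Beatriz is not fixed by the given facts.

cannot be determined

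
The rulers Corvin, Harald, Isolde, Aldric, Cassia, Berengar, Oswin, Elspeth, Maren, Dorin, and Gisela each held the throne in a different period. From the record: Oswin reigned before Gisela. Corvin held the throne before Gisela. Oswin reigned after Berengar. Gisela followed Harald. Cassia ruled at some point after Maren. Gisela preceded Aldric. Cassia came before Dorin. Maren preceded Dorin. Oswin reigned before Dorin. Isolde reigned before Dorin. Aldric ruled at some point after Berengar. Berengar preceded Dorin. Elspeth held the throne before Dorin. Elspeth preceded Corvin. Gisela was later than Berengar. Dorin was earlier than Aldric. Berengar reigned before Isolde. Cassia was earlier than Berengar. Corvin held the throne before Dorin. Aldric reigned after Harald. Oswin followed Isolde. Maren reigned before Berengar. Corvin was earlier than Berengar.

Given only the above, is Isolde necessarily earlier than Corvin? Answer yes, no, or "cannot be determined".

Tracing the constraints gives Corvin → Berengar → Isolde, so Corvin must come before Isolde.
That means Isolde cannot be before Corvin.

no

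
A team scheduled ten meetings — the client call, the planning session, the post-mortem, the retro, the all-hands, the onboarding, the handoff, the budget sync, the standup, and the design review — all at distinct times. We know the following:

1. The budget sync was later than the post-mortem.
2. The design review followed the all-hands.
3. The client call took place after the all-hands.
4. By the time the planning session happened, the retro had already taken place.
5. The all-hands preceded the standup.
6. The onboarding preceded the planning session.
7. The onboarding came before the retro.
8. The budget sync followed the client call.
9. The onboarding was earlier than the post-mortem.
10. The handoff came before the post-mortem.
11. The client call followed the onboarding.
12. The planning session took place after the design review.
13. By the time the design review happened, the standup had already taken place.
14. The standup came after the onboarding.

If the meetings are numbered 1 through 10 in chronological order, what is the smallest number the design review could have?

The all-hands, the onboarding, and the standup must all come before the design review — 3 forced predecessors.
Nothing else is forced ahead of the design review, so its earliest slot is position 3 + 1 = 4.

4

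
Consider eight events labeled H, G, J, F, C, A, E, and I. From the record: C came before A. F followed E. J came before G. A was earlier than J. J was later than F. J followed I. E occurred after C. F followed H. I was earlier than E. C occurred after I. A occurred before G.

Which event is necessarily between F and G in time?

J

Tracing the constraints gives F → J → G, so J sits after F and before G.
No other event is forced both after F and before G.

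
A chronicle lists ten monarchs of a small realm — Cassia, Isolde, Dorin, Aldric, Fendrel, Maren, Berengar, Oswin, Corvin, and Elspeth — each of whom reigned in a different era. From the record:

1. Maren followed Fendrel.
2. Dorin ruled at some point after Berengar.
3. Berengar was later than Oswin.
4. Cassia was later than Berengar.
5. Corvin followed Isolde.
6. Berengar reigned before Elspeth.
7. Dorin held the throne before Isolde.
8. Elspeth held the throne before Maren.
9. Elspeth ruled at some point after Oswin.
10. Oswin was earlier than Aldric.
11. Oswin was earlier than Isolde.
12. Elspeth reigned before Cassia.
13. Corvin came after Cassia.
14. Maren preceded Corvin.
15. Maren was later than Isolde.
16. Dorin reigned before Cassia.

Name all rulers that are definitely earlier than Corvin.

Directly stated before Corvin: Cassia, Isolde, and Maren.
Berengar reaches Corvin via Berengar → Cassia → Corvin.
Dorin reaches Corvin via Dorin → Isolde → Corvin.
Elspeth reaches Corvin via Elspeth → Cassia → Corvin.
Likewise Fendrel and Oswin each reach Corvin by chaining the stated constraints.
No chain forces Aldric ahead of Corvin.

Berengar, Cassia, Dorin, Elspeth, Fendrel, Isolde, Maren, Oswin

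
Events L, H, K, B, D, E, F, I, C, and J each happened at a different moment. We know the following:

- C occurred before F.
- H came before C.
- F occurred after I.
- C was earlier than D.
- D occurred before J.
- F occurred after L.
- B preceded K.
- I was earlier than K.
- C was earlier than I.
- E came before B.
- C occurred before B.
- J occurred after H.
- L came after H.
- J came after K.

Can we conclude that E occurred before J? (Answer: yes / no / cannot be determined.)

yes

Chain the constraints: E → B → K → J. Each link is directly stated, so E comes before J.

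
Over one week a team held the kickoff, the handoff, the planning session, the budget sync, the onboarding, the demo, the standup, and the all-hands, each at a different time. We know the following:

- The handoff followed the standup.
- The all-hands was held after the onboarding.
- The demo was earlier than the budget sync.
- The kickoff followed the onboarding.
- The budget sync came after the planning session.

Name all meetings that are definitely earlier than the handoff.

the standup

Directly stated before the handoff: the standup.
No chain forces the planning session (or any of the others) ahead of the handoff.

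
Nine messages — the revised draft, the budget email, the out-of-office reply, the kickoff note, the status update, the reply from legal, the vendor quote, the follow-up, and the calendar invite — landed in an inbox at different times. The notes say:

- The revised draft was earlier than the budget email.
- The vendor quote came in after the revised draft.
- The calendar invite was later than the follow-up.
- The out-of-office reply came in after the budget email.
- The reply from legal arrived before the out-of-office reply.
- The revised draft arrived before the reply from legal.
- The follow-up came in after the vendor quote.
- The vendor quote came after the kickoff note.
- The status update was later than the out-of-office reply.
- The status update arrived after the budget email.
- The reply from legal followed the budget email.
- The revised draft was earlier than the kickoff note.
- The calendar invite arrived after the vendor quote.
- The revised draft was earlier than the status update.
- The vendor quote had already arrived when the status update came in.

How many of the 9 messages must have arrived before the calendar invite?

Directly stated before the calendar invite: the follow-up and the vendor quote.
The kickoff note reaches the calendar invite via the kickoff note → the vendor quote → the calendar invite.
The revised draft reaches the calendar invite via the revised draft → the vendor quote → the calendar invite.
No chain forces the reply from legal (or any of the others) ahead of the calendar invite.
That's the follow-up, the kickoff note, the revised draft, and the vendor quote — 4 in all.

4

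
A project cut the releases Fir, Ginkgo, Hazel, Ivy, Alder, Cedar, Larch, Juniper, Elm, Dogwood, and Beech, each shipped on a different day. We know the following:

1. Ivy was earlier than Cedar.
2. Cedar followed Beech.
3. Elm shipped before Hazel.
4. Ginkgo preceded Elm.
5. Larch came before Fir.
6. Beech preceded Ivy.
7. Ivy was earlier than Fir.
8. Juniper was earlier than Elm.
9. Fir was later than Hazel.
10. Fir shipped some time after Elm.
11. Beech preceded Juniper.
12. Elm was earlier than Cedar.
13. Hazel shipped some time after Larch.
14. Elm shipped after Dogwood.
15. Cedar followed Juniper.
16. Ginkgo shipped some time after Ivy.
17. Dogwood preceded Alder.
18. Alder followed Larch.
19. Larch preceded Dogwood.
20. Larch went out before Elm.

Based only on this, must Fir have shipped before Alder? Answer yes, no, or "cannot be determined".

No chain of stated constraints runs from Fir to Alder, and none runs from Alder to Fir either.
So the relative order of Fir and Alder is not fixed by the given facts.

cannot be determined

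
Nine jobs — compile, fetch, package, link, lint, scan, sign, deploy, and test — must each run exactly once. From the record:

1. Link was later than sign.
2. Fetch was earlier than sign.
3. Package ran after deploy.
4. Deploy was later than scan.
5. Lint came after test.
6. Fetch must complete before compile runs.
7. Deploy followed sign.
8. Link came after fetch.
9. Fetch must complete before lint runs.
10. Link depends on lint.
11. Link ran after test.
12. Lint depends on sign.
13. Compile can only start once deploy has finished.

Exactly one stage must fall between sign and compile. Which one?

deploy

Tracing the constraints gives sign → deploy → compile, so deploy sits after sign and before compile.
No other stage is forced both after sign and before compile.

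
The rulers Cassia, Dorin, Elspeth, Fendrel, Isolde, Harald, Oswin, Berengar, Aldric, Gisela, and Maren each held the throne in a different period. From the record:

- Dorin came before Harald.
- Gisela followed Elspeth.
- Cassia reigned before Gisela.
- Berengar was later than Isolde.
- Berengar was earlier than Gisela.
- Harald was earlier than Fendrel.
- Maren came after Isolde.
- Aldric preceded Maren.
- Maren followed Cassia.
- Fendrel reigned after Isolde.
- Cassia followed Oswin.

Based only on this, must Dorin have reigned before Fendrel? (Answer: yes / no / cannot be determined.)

Chain the constraints: Dorin → Harald → Fendrel. Each link is directly stated, so Dorin comes before Fendrel.

yes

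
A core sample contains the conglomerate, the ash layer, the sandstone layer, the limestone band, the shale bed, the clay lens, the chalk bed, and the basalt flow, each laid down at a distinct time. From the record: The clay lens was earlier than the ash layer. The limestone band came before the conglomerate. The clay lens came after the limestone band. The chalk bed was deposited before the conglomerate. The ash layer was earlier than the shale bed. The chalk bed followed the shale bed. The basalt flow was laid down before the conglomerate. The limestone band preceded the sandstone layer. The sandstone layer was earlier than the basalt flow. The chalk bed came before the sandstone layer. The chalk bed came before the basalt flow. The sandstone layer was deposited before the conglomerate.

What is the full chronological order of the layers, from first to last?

The constraints fix every adjacent pair, so only one ordering works:
the limestone band → the clay lens → the ash layer → the shale bed → the chalk bed → the sandstone layer → the basalt flow → the conglomerate.

the limestone band, the clay lens, the ash layer, the shale bed, the chalk bed, the sandstone layer, the basalt flow, the conglomerate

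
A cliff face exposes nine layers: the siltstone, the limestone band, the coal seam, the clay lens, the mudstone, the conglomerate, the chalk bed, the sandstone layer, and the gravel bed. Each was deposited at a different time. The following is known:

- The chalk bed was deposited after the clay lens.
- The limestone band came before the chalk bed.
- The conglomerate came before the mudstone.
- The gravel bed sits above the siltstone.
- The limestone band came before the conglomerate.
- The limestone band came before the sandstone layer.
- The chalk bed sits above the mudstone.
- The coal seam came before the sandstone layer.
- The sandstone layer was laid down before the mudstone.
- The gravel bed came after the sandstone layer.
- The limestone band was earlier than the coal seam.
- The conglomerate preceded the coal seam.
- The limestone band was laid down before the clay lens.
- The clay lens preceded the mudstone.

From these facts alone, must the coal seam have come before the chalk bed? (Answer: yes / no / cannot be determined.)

yes

Chain the constraints: the coal seam → the sandstone layer → the mudstone → the chalk bed. Each link is directly stated, so the coal seam comes before the chalk bed.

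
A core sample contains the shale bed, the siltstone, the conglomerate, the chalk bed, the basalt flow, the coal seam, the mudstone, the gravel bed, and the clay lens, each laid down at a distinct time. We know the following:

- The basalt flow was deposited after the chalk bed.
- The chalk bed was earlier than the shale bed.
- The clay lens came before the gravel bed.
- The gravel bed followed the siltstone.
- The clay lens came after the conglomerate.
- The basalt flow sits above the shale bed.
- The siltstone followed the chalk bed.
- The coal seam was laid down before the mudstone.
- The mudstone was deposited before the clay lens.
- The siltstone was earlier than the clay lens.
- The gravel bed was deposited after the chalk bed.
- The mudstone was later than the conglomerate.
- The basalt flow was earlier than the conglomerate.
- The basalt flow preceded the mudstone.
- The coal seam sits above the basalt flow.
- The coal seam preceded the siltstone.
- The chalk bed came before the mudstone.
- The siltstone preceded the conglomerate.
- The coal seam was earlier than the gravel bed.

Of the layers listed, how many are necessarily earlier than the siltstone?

4

Directly stated before the siltstone: the chalk bed and the coal seam.
The basalt flow reaches the siltstone via the basalt flow → the coal seam → the siltstone.
The shale bed reaches the siltstone via the shale bed → the basalt flow → the coal seam → the siltstone.
No chain forces the conglomerate (or any of the others) ahead of the siltstone.
That's the basalt flow, the chalk bed, the coal seam, and the shale bed — 4 in all.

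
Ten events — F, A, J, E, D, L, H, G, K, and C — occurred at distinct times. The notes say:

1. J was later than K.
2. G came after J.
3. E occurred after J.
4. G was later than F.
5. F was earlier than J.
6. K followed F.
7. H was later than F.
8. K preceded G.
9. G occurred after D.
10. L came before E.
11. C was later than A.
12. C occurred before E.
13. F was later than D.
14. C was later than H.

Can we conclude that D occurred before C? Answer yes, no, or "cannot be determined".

Chain the constraints: D → F → H → C. Each link is directly stated, so D comes before C.

yes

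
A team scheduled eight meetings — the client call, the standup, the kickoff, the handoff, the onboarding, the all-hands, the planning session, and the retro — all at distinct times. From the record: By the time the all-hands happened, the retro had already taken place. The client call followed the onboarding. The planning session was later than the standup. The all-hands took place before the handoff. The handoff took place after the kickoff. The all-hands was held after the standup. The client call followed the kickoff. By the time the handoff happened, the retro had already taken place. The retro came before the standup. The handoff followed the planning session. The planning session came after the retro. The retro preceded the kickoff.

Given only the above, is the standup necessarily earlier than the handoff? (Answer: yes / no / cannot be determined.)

yes

Chain the constraints: the standup → the planning session → the handoff. Each link is directly stated, so the standup comes before the handoff.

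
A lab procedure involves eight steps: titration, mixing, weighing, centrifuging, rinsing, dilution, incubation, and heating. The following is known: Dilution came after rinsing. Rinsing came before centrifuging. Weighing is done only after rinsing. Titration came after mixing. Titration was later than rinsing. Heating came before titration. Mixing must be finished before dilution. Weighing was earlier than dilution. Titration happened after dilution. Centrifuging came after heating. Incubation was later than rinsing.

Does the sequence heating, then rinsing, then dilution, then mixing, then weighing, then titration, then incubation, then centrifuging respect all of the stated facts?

no

The constraints require mixing before dilution, but in the proposed sequence dilution appears ahead of mixing. That one violation is enough.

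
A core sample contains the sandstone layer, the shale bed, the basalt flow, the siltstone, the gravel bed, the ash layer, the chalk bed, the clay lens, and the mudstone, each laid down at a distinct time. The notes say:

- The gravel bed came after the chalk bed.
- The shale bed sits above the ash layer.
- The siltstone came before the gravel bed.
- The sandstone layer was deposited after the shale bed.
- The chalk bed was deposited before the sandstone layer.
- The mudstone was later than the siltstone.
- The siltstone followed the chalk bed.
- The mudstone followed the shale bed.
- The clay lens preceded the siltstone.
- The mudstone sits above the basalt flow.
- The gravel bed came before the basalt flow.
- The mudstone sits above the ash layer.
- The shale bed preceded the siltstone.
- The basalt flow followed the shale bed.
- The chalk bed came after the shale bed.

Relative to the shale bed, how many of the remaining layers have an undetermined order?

1

Forced before the shale bed: the ash layer; forced after the shale bed: the basalt flow, the chalk bed, the gravel bed, the mudstone, the sandstone layer, and the siltstone.
That leaves the clay lens with no forced order relative to the shale bed — 1.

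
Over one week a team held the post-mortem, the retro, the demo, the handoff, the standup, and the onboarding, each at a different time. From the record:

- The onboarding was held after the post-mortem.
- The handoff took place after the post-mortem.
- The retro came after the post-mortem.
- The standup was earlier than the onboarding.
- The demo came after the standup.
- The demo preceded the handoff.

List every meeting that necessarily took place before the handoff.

the demo, the post-mortem, the standup

Directly stated before the handoff: the demo and the post-mortem.
The standup reaches the handoff via the standup → the demo → the handoff.
No chain forces the retro (or any of the others) ahead of the handoff.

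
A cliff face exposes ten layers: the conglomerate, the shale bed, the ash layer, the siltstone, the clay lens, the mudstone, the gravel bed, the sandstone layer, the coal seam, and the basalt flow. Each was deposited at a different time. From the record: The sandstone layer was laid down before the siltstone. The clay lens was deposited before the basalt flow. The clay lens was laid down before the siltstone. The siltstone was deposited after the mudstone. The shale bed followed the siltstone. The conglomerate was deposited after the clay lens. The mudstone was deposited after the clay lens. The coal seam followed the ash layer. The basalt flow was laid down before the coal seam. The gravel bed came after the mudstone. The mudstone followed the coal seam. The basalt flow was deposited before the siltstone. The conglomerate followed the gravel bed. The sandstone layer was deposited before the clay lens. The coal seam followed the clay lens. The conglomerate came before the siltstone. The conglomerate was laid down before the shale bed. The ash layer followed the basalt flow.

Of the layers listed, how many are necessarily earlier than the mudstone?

5

Directly stated before the mudstone: the clay lens and the coal seam.
The ash layer reaches the mudstone via the ash layer → the coal seam → the mudstone.
The basalt flow reaches the mudstone via the basalt flow → the coal seam → the mudstone.
The sandstone layer reaches the mudstone via the sandstone layer → the clay lens → the mudstone.
That's the ash layer, the basalt flow, the clay lens, the coal seam, and the sandstone layer — 5 in all.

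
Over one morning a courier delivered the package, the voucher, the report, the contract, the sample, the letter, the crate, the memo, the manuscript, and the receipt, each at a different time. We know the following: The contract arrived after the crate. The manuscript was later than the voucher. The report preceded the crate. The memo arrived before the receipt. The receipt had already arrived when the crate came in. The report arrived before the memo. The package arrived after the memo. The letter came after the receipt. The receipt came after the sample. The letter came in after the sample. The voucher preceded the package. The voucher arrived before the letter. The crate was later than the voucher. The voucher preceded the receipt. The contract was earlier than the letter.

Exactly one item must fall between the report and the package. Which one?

Tracing the constraints gives the report → the memo → the package, so the memo sits after the report and before the package.
No other item is forced both after the report and before the package.

the memo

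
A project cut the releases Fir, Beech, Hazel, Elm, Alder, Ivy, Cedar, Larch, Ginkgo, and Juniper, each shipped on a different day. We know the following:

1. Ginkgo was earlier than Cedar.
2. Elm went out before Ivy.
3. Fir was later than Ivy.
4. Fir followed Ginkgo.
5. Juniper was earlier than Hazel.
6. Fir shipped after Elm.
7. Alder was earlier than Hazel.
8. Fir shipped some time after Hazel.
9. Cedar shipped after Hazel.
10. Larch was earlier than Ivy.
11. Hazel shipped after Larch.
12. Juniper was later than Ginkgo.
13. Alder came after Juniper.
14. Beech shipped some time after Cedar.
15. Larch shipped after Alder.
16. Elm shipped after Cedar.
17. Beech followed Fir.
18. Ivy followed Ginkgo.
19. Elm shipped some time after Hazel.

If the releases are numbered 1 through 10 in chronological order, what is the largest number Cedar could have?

Cedar must come before Beech, Elm, Fir, and Ivy — 4 releases forced after it.
Everything else can be placed before Cedar in some valid order, so Cedar can sit as late as position 10 − 4 = 6.

6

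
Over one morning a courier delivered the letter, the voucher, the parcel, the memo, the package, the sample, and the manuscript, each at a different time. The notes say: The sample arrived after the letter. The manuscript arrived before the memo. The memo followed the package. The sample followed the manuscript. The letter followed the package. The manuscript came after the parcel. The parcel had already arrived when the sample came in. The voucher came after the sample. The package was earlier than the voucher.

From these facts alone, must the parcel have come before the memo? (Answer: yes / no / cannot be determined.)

yes

Chain the constraints: the parcel → the manuscript → the memo. Each link is directly stated, so the parcel comes before the memo.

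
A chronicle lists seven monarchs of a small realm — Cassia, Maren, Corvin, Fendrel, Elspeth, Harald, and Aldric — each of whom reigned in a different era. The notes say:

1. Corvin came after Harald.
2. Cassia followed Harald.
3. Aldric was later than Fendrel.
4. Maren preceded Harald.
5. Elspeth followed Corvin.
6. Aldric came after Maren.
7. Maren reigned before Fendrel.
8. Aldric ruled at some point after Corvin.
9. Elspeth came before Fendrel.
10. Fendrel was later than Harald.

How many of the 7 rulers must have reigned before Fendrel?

4

Directly stated before Fendrel: Elspeth, Harald, and Maren.
Corvin reaches Fendrel via Corvin → Elspeth → Fendrel.
No chain forces Aldric (or any of the others) ahead of Fendrel.
That's Corvin, Elspeth, Harald, and Maren — 4 in all.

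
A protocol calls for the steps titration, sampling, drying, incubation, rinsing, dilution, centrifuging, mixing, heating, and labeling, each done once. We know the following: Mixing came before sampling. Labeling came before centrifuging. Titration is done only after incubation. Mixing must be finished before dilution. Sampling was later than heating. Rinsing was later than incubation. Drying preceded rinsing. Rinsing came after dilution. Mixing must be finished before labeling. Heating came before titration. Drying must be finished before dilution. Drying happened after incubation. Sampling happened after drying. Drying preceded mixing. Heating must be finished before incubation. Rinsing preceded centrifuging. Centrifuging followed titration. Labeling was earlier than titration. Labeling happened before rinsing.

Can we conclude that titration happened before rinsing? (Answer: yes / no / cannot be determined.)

No chain of stated constraints runs from titration to rinsing, and none runs from rinsing to titration either.
So the relative order of titration and rinsing is not fixed by the given facts.

cannot be determined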